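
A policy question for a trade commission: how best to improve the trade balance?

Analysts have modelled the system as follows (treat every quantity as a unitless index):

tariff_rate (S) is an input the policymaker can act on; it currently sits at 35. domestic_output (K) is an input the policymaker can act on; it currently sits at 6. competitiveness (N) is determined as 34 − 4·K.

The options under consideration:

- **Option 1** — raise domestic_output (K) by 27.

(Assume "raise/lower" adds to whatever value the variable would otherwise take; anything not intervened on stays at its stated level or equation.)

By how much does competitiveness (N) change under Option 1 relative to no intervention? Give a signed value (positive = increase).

-108

Baseline:
  K = 6
  N = 34 − 4·6 = 10
Option 1 (K + 27):
  K = 6 + 27 = 33
  N = 34 − 4·33 = -98
Change in N: -98 − 10 = -108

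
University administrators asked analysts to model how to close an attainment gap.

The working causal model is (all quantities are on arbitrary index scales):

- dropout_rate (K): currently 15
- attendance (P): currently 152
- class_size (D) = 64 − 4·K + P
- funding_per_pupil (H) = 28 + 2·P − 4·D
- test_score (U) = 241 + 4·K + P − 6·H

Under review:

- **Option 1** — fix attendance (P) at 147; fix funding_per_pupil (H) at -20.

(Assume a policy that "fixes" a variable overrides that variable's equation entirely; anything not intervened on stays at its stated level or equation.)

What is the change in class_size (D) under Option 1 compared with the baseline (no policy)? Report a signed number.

-5

Baseline:
  K = 15
  P = 152
  D = 64 − 4·15 + 152 = 156
Option 1 (P := 147, H := -20):
  K = 15
  P = 147
  D = 64 − 4·15 + 147 = 151
Change in D: 151 − 156 = -5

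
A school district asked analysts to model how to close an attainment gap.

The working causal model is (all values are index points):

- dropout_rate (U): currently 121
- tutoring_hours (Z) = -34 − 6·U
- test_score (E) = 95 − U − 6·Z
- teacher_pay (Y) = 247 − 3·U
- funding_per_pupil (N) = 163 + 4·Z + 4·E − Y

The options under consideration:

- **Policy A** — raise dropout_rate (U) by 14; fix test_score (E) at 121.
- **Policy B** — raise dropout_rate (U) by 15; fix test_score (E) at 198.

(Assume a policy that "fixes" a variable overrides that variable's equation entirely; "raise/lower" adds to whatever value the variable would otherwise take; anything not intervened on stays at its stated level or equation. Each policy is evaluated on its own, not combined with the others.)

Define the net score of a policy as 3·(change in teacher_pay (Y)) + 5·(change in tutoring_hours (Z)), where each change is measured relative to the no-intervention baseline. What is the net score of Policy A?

-546

Baseline:
  U = 121
  Z = -34 − 6·121 = -760
  Y = 247 − 3·121 = -116
Policy A (U + 14, E := 121):
  U = 121 + 14 = 135
  Z = -34 − 6·135 = -844
  Y = 247 − 3·135 = -158
ΔY = -158 − (-116) = -42; ΔZ = -844 − (-760) = -84
Score = 3·(-42) + 5·(-84) = -546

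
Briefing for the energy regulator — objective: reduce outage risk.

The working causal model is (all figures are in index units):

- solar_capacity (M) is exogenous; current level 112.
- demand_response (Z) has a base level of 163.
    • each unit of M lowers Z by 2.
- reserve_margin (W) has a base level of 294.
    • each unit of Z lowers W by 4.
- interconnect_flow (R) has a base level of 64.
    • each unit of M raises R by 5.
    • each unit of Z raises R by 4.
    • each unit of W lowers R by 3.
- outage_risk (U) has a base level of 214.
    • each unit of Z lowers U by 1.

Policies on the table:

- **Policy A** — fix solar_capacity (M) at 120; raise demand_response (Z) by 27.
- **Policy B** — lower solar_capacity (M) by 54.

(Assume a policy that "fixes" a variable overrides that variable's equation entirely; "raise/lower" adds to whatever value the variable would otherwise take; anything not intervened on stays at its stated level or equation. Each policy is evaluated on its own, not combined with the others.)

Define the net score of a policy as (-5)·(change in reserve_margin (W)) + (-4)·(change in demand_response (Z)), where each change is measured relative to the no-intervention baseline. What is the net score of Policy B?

Baseline:
  M = 112
  Z = 163 − 2·112 = -61
  W = 294 − 4·(-61) = 538
Policy B (M − 54):
  M = 112 − 54 = 58
  Z = 163 − 2·58 = 47
  W = 294 − 4·47 = 106
ΔW = 106 − 538 = -432; ΔZ = 47 − (-61) = 108
Score = (-5)·(-432) + (-4)·108 = 1728

1728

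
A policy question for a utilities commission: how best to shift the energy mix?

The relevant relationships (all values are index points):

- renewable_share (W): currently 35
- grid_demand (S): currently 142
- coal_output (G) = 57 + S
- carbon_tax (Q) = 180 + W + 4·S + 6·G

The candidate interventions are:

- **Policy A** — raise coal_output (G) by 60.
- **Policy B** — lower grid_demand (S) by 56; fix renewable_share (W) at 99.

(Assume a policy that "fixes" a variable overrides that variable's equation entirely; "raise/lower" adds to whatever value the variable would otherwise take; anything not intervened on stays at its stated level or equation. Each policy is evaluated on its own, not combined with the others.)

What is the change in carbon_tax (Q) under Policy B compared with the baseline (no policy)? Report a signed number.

-496

Baseline:
  W = 35
  S = 142
  G = 57 + 142 = 199
  Q = 180 + 35 + 4·142 + 6·199 = 1977
Policy B (S − 56, W := 99):
  W = 99
  S = 142 − 56 = 86
  G = 57 + 86 = 143
  Q = 180 + 99 + 4·86 + 6·143 = 1481
Change in Q: 1481 − 1977 = -496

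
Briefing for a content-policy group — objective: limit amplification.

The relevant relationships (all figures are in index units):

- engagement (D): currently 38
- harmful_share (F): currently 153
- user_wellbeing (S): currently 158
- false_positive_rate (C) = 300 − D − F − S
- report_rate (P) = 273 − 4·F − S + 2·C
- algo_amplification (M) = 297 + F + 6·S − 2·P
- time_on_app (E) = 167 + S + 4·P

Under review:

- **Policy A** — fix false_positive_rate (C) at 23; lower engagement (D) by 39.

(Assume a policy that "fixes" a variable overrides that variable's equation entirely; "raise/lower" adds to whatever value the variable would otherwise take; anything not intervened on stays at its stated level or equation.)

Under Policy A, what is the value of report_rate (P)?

Policy A (C := 23, D − 39):
  D = 38 − 39 = -1
  F = 153
  S = 158
  C = 23
  P = 273 − 4·153 − 158 + 2·23 = -451

-451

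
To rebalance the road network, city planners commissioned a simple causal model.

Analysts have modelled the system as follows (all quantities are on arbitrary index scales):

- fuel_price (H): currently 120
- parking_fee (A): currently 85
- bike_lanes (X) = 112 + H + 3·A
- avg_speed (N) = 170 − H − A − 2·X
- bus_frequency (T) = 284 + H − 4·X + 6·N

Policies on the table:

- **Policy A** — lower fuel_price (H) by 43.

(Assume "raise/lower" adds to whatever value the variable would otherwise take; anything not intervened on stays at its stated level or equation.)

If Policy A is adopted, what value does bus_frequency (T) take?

Policy A (H − 43):
  H = 120 − 43 = 77
  A = 85
  X = 112 + 77 + 3·85 = 444
  N = 170 − 77 − 85 − 2·444 = -880
  T = 284 + 77 − 4·444 + 6·(-880) = -6695

-6695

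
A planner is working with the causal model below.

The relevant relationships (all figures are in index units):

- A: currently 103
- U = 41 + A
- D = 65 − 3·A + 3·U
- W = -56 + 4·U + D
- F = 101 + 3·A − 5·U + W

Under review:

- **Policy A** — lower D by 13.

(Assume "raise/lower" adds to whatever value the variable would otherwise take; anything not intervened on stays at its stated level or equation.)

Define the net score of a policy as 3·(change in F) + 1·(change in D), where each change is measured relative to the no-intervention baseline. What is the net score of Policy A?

Baseline:
  A = 103
  U = 41 + 103 = 144
  D = 65 − 3·103 + 3·144 = 188
  W = -56 + 4·144 + 188 = 708
  F = 101 + 3·103 − 5·144 + 708 = 398
Policy A (D − 13):
  A = 103
  U = 41 + 103 = 144
  D = 65 − 3·103 + 3·144 (−13 from intervention) = 175
  W = -56 + 4·144 + 175 = 695
  F = 101 + 3·103 − 5·144 + 695 = 385
ΔF = 385 − 398 = -13; ΔD = 175 − 188 = -13
Score = 3·(-13) + 1·(-13) = -52

-52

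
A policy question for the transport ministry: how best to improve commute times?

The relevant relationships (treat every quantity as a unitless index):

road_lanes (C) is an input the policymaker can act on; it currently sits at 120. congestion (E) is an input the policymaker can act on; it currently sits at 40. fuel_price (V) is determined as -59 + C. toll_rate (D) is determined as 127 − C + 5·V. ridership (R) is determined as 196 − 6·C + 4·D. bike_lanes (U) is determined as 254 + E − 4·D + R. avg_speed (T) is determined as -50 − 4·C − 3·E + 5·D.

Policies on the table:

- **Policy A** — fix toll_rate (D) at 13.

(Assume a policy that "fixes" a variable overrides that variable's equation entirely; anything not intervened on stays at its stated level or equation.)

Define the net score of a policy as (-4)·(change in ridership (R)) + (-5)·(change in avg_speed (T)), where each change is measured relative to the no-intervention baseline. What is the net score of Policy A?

Baseline:
  C = 120
  E = 40
  V = -59 + 120 = 61
  D = 127 − 120 + 5·61 = 312
  R = 196 − 6·120 + 4·312 = 724
  T = -50 − 4·120 − 3·40 + 5·312 = 910
Policy A (D := 13):
  C = 120
  E = 40
  V = -59 + 120 = 61
  D = 13
  R = 196 − 6·120 + 4·13 = -472
  T = -50 − 4·120 − 3·40 + 5·13 = -585
ΔR = -472 − 724 = -1196; ΔT = -585 − 910 = -1495
Score = (-4)·(-1196) + (-5)·(-1495) = 12259

12259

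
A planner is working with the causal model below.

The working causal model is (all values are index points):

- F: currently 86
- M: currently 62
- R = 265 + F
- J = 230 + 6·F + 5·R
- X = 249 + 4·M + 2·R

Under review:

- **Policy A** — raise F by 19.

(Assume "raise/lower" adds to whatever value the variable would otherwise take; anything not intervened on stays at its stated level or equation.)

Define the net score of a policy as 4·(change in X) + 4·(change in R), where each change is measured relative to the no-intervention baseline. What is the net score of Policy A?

228

Baseline:
  F = 86
  M = 62
  R = 265 + 86 = 351
  X = 249 + 4·62 + 2·351 = 1199
Policy A (F + 19):
  F = 86 + 19 = 105
  M = 62
  R = 265 + 105 = 370
  X = 249 + 4·62 + 2·370 = 1237
ΔX = 1237 − 1199 = 38; ΔR = 370 − 351 = 19
Score = 4·38 + 4·19 = 228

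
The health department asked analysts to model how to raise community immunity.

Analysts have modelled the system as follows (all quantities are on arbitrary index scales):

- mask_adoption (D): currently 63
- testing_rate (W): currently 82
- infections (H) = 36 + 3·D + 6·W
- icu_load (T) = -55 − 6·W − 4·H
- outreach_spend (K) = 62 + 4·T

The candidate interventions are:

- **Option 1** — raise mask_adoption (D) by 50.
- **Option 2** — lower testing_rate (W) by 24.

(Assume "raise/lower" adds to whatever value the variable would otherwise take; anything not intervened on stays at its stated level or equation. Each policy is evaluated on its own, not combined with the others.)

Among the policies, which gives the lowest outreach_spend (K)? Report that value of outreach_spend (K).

-15998

Option 1 (D + 50):
  D = 63 + 50 = 113
  W = 82
  H = 36 + 3·113 + 6·82 = 867
  T = -55 − 6·82 − 4·867 = -4015
  K = 62 + 4·(-4015) = -15998
Option 2 (W − 24):
  D = 63
  W = 82 − 24 = 58
  H = 36 + 3·63 + 6·58 = 573
  T = -55 − 6·58 − 4·573 = -2695
  K = 62 + 4·(-2695) = -10718
Comparing — Option 1: K=-15998, Option 2: K=-10718. Lowest is -15998 (Option 1).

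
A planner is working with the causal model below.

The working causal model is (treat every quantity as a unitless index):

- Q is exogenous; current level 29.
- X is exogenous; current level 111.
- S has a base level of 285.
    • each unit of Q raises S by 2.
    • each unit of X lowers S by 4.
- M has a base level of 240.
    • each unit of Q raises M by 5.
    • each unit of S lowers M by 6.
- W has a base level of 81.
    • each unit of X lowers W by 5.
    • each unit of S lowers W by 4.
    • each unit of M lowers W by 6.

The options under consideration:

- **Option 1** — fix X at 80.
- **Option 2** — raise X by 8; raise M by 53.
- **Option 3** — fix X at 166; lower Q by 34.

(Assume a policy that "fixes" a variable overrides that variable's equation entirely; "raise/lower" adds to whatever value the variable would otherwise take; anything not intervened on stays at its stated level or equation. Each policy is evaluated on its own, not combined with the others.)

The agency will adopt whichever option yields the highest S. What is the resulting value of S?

Option 1 (X := 80):
  Q = 29
  X = 80
  S = 285 + 2·29 − 4·80 = 23
Option 2 (X + 8, M + 53):
  Q = 29
  X = 111 + 8 = 119
  S = 285 + 2·29 − 4·119 = -133
Option 3 (X := 166, Q − 34):
  Q = 29 − 34 = -5
  X = 166
  S = 285 + 2·(-5) − 4·166 = -389
Comparing — Option 1: S=23, Option 2: S=-133, Option 3: S=-389. Highest is 23 (Option 1).

23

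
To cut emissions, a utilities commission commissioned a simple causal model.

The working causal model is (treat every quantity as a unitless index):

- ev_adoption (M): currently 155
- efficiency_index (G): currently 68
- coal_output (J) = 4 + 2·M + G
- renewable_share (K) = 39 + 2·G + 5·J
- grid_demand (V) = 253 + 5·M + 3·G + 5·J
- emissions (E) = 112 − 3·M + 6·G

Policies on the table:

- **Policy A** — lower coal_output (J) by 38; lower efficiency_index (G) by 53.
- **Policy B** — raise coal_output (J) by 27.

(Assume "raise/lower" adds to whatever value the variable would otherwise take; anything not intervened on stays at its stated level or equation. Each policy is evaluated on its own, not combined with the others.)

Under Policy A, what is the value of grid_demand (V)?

2528

Policy A (J − 38, G − 53):
  M = 155
  G = 68 − 53 = 15
  J = 4 + 2·155 + 15 (−38 from intervention) = 291
  V = 253 + 5·155 + 3·15 + 5·291 = 2528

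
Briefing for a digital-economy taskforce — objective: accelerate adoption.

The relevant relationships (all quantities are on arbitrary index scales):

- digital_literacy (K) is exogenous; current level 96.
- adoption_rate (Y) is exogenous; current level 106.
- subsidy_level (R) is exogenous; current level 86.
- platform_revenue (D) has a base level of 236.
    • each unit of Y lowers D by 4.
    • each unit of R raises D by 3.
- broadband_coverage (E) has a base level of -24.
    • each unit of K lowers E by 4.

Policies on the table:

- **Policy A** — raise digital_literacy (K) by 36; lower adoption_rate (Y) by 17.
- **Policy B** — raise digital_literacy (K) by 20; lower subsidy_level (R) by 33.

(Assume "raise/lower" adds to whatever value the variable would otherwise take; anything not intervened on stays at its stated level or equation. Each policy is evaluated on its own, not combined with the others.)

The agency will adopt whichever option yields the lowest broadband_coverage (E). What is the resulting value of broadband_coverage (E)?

Policy A (K + 36, Y − 17):
  K = 96 + 36 = 132
  E = -24 − 4·132 = -552
Policy B (K + 20, R − 33):
  K = 96 + 20 = 116
  E = -24 − 4·116 = -488
Comparing — Policy A: E=-552, Policy B: E=-488. Lowest is -552 (Policy A).

-552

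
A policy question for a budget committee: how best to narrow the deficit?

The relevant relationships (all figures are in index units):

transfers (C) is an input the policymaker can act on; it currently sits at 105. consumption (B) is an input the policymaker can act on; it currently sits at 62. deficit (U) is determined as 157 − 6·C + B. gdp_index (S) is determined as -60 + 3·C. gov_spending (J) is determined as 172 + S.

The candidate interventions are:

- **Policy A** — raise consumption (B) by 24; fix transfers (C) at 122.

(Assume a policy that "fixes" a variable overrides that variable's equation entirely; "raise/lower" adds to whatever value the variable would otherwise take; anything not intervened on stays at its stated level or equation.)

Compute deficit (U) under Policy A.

Policy A (B + 24, C := 122):
  C = 122
  B = 62 + 24 = 86
  U = 157 − 6·122 + 86 = -489

-489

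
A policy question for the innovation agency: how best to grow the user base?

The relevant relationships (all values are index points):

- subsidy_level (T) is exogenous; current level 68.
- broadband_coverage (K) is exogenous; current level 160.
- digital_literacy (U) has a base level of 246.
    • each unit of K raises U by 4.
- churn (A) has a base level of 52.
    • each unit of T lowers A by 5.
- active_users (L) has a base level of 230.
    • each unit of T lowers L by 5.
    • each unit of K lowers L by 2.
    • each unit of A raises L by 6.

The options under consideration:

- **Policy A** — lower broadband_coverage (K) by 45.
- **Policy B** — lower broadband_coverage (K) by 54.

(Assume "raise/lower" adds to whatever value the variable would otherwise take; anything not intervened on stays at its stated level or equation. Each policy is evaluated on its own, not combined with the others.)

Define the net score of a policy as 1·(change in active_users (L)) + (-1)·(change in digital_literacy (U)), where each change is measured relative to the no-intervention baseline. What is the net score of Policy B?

Baseline:
  T = 68
  K = 160
  U = 246 + 4·160 = 886
  A = 52 − 5·68 = -288
  L = 230 − 5·68 − 2·160 + 6·(-288) = -2158
Policy B (K − 54):
  T = 68
  K = 160 − 54 = 106
  U = 246 + 4·106 = 670
  A = 52 − 5·68 = -288
  L = 230 − 5·68 − 2·106 + 6·(-288) = -2050
ΔL = -2050 − (-2158) = 108; ΔU = 670 − 886 = -216
Score = 1·108 + (-1)·(-216) = 324

324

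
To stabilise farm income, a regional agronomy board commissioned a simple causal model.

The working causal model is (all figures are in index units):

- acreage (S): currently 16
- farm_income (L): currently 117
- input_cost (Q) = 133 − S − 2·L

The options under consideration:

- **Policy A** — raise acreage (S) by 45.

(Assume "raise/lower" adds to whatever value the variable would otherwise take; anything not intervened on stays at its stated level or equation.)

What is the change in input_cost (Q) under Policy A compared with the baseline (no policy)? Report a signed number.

-45

Baseline:
  S = 16
  L = 117
  Q = 133 − 16 − 2·117 = -117
Policy A (S + 45):
  S = 16 + 45 = 61
  L = 117
  Q = 133 − 61 − 2·117 = -162
Change in Q: -162 − (-117) = -45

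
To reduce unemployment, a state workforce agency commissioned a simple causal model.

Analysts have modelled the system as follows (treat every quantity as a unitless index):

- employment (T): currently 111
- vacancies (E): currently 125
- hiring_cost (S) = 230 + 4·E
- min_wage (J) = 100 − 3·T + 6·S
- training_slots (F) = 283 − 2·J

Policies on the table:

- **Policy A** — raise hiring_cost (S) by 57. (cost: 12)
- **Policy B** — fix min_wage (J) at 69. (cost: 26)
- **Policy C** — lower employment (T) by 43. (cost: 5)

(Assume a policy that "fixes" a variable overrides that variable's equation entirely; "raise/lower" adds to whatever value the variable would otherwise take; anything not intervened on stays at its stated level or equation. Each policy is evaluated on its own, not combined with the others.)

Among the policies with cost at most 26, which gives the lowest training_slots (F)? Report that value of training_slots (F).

Policy A (S + 57):
  T = 111
  E = 125
  S = 230 + 4·125 (+57 from intervention) = 787
  J = 100 − 3·111 + 6·787 = 4489
  F = 283 − 2·4489 = -8695
Policy B (J := 69):
  T = 111
  E = 125
  S = 230 + 4·125 = 730
  J = 69
  F = 283 − 2·69 = 145
Policy C (T − 43):
  T = 111 − 43 = 68
  E = 125
  S = 230 + 4·125 = 730
  J = 100 − 3·68 + 6·730 = 4276
  F = 283 − 2·4276 = -8269
Comparing — Policy A: F=-8695, Policy B: F=145, Policy C: F=-8269. Lowest is -8695 (Policy A).

-8695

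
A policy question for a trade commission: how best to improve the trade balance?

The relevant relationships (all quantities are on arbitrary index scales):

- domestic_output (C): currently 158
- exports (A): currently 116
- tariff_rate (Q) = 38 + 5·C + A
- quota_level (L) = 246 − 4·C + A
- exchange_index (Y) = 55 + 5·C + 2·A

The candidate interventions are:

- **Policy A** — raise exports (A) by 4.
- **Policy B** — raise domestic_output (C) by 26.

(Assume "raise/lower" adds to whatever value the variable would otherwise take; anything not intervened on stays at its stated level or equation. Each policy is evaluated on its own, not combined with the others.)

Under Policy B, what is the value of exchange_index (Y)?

1207

Policy B (C + 26):
  C = 158 + 26 = 184
  A = 116
  Y = 55 + 5·184 + 2·116 = 1207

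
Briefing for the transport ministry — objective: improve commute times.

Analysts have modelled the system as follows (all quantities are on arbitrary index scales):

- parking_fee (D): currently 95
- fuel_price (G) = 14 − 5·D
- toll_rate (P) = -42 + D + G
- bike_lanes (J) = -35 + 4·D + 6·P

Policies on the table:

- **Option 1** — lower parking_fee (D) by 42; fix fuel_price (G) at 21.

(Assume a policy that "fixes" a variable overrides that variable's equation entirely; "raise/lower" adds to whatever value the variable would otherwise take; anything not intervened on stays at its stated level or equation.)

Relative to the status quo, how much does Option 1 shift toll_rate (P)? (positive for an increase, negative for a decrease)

440

Baseline:
  D = 95
  G = 14 − 5·95 = -461
  P = -42 + 95 + (-461) = -408
Option 1 (D − 42, G := 21):
  D = 95 − 42 = 53
  G = 21
  P = -42 + 53 + 21 = 32
Change in P: 32 − (-408) = 440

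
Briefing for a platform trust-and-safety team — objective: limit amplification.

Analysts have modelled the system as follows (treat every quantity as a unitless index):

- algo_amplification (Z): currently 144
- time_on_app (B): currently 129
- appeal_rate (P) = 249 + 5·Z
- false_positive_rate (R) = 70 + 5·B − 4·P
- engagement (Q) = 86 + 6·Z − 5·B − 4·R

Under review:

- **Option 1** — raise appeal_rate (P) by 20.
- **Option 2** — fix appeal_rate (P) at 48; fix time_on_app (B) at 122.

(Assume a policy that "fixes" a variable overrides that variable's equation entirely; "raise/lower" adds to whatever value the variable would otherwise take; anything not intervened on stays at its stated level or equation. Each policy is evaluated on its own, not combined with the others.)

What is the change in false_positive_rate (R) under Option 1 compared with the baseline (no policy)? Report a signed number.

Baseline:
  Z = 144
  B = 129
  P = 249 + 5·144 = 969
  R = 70 + 5·129 − 4·969 = -3161
Option 1 (P + 20):
  Z = 144
  B = 129
  P = 249 + 5·144 (+20 from intervention) = 989
  R = 70 + 5·129 − 4·989 = -3241
Change in R: -3241 − (-3161) = -80

-80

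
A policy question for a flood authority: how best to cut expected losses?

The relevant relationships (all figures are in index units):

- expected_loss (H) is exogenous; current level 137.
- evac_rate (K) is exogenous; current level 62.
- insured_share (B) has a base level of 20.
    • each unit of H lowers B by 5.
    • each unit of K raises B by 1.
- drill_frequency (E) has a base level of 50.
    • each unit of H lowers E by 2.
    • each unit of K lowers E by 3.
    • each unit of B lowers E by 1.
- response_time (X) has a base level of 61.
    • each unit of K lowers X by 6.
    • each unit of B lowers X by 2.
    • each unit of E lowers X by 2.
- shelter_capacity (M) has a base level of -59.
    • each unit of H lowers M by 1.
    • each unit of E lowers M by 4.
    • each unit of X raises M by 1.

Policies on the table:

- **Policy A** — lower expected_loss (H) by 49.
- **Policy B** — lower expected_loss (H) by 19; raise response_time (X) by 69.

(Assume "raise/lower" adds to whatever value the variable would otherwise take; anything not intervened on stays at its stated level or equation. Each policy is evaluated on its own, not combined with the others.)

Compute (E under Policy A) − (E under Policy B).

Policy A (H − 49):
  H = 137 − 49 = 88
  K = 62
  B = 20 − 5·88 + 62 = -358
  E = 50 − 2·88 − 3·62 − (-358) = 46
Policy B (H − 19, X + 69):
  H = 137 − 19 = 118
  K = 62
  B = 20 − 5·118 + 62 = -508
  E = 50 − 2·118 − 3·62 − (-508) = 136
E: 46 − 136 = -90

-90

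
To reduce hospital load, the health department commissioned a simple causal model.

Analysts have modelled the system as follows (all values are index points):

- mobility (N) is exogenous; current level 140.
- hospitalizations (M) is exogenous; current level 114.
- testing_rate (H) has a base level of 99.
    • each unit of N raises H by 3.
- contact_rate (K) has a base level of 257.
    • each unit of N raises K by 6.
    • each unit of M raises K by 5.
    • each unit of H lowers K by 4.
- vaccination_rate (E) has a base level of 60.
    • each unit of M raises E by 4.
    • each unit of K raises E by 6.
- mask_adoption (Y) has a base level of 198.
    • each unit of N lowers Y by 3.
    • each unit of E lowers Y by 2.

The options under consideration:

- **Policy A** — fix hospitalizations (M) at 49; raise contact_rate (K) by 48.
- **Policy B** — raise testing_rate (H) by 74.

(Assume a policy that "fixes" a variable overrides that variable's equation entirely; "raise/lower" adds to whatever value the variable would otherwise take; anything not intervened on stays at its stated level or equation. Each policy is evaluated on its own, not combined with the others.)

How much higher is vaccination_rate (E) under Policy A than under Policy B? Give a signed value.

-146

Policy A (M := 49, K + 48):
  N = 140
  M = 49
  H = 99 + 3·140 = 519
  K = 257 + 6·140 + 5·49 − 4·519 (+48 from intervention) = -686
  E = 60 + 4·49 + 6·(-686) = -3860
Policy B (H + 74):
  N = 140
  M = 114
  H = 99 + 3·140 (+74 from intervention) = 593
  K = 257 + 6·140 + 5·114 − 4·593 = -705
  E = 60 + 4·114 + 6·(-705) = -3714
E: -3860 − (-3714) = -146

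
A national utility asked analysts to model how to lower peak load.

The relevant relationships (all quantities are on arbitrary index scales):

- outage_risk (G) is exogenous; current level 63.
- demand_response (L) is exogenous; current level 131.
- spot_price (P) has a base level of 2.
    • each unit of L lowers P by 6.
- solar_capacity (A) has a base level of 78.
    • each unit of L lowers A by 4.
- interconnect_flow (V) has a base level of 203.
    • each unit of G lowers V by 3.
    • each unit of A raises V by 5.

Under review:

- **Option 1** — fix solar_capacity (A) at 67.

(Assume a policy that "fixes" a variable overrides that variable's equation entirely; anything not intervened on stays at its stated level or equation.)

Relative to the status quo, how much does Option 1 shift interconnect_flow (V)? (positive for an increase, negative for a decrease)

2565

Baseline:
  G = 63
  L = 131
  A = 78 − 4·131 = -446
  V = 203 − 3·63 + 5·(-446) = -2216
Option 1 (A := 67):
  G = 63
  L = 131
  A = 67
  V = 203 − 3·63 + 5·67 = 349
Change in V: 349 − (-2216) = 2565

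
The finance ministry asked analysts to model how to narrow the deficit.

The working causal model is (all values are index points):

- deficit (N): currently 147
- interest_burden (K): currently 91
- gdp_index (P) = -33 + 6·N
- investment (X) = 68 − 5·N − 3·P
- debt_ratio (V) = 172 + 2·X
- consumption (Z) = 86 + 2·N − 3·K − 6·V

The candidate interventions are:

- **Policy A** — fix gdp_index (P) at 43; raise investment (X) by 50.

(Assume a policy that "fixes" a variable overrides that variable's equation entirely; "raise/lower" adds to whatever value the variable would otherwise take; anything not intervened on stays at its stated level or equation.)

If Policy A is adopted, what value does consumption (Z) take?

Policy A (P := 43, X + 50):
  N = 147
  K = 91
  P = 43
  X = 68 − 5·147 − 3·43 (+50 from intervention) = -746
  V = 172 + 2·(-746) = -1320
  Z = 86 + 2·147 − 3·91 − 6·(-1320) = 8027

8027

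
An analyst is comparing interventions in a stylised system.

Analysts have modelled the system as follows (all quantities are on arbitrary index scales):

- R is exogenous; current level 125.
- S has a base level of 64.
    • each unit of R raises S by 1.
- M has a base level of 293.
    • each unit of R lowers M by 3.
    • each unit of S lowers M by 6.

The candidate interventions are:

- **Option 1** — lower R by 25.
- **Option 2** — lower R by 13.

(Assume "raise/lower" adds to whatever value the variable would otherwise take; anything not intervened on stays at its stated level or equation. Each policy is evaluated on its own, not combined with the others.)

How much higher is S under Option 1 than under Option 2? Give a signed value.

-12

Option 1 (R − 25):
  R = 125 − 25 = 100
  S = 64 + 100 = 164
Option 2 (R − 13):
  R = 125 − 13 = 112
  S = 64 + 112 = 176
S: 164 − 176 = -12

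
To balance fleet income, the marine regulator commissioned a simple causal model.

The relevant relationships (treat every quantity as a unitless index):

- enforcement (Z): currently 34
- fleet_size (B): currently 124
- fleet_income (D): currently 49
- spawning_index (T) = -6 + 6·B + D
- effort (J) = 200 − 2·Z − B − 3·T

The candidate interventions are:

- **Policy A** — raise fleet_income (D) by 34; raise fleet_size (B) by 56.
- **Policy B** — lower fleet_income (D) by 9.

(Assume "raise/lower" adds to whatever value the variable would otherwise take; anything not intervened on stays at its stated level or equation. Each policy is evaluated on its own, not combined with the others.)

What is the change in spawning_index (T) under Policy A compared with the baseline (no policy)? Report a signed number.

Baseline:
  B = 124
  D = 49
  T = -6 + 6·124 + 49 = 787
Policy A (D + 34, B + 56):
  B = 124 + 56 = 180
  D = 49 + 34 = 83
  T = -6 + 6·180 + 83 = 1157
Change in T: 1157 − 787 = 370

370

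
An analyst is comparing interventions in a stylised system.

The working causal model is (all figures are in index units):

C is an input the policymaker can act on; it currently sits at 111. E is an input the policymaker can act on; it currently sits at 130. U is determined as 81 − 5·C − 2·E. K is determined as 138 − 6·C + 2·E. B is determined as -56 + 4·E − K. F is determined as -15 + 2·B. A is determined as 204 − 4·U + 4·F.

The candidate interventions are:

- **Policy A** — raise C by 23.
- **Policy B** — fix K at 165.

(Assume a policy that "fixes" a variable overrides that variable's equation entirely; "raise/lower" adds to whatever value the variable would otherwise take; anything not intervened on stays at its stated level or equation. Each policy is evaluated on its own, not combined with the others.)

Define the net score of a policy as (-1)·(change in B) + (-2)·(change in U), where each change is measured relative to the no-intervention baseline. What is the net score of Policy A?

Baseline:
  C = 111
  E = 130
  U = 81 − 5·111 − 2·130 = -734
  K = 138 − 6·111 + 2·130 = -268
  B = -56 + 4·130 − (-268) = 732
Policy A (C + 23):
  C = 111 + 23 = 134
  E = 130
  U = 81 − 5·134 − 2·130 = -849
  K = 138 − 6·134 + 2·130 = -406
  B = -56 + 4·130 − (-406) = 870
ΔB = 870 − 732 = 138; ΔU = -849 − (-734) = -115
Score = (-1)·138 + (-2)·(-115) = 92

92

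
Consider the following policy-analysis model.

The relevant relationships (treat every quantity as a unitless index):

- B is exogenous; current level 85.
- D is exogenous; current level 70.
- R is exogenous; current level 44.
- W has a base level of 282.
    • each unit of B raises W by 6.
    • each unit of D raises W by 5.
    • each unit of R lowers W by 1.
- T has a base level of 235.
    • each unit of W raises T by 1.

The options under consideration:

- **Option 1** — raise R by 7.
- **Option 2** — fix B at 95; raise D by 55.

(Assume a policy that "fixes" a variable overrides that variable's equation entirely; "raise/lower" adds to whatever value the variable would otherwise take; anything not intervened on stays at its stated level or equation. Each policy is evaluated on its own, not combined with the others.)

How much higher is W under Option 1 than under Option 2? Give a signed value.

Option 1 (R + 7):
  B = 85
  D = 70
  R = 44 + 7 = 51
  W = 282 + 6·85 + 5·70 − 51 = 1091
Option 2 (B := 95, D + 55):
  B = 95
  D = 70 + 55 = 125
  R = 44
  W = 282 + 6·95 + 5·125 − 44 = 1433
W: 1091 − 1433 = -342

-342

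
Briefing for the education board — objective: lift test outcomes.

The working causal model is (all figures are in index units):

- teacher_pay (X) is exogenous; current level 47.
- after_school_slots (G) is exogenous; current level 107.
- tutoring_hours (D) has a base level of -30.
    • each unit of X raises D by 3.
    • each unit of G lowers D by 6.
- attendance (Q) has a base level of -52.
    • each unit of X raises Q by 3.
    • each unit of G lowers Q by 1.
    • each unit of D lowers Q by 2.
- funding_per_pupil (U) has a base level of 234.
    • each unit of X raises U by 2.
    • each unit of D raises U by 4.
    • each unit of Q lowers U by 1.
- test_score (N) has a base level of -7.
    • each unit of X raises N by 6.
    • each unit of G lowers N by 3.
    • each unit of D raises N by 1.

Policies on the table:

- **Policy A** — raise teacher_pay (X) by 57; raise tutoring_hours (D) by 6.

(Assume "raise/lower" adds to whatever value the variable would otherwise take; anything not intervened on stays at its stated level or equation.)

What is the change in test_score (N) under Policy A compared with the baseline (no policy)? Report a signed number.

Baseline:
  X = 47
  G = 107
  D = -30 + 3·47 − 6·107 = -531
  N = -7 + 6·47 − 3·107 + (-531) = -577
Policy A (X + 57, D + 6):
  X = 47 + 57 = 104
  G = 107
  D = -30 + 3·104 − 6·107 (+6 from intervention) = -354
  N = -7 + 6·104 − 3·107 + (-354) = -58
Change in N: -58 − (-577) = 519

519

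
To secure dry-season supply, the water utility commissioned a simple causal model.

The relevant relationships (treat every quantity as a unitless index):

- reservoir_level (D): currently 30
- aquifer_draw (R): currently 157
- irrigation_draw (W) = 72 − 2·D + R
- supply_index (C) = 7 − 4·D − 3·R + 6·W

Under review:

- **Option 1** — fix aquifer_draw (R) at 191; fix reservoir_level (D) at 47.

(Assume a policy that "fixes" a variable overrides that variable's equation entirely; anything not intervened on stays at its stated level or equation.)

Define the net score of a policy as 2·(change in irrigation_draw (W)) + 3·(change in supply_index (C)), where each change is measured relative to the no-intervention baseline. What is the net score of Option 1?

Baseline:
  D = 30
  R = 157
  W = 72 − 2·30 + 157 = 169
  C = 7 − 4·30 − 3·157 + 6·169 = 430
Option 1 (R := 191, D := 47):
  D = 47
  R = 191
  W = 72 − 2·47 + 191 = 169
  C = 7 − 4·47 − 3·191 + 6·169 = 260
ΔW = 169 − 169 = 0; ΔC = 260 − 430 = -170
Score = 2·0 + 3·(-170) = -510

-510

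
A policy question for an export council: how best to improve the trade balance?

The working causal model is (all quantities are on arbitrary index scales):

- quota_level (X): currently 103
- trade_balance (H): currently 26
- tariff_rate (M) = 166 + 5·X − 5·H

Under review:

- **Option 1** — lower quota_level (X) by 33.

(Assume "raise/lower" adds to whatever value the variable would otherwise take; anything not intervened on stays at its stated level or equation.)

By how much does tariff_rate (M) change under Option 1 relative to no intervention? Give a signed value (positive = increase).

Baseline:
  X = 103
  H = 26
  M = 166 + 5·103 − 5·26 = 551
Option 1 (X − 33):
  X = 103 − 33 = 70
  H = 26
  M = 166 + 5·70 − 5·26 = 386
Change in M: 386 − 551 = -165

-165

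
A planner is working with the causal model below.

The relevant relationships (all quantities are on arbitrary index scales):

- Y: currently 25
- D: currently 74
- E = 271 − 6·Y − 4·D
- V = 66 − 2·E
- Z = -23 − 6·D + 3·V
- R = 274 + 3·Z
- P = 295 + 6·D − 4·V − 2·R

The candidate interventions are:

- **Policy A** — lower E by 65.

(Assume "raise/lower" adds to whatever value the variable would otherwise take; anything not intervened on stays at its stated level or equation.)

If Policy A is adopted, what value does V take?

546

Policy A (E − 65):
  Y = 25
  D = 74
  E = 271 − 6·25 − 4·74 (−65 from intervention) = -240
  V = 66 − 2·(-240) = 546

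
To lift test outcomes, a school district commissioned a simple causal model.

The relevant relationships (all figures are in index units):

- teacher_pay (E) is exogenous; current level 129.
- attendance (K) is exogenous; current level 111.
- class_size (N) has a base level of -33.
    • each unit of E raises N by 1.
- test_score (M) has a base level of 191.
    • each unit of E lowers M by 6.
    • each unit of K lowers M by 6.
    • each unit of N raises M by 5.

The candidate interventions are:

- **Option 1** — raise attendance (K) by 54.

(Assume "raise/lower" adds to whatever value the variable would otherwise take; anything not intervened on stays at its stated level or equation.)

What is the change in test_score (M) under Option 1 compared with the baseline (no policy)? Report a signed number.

-324

Baseline:
  E = 129
  K = 111
  N = -33 + 129 = 96
  M = 191 − 6·129 − 6·111 + 5·96 = -769
Option 1 (K + 54):
  E = 129
  K = 111 + 54 = 165
  N = -33 + 129 = 96
  M = 191 − 6·129 − 6·165 + 5·96 = -1093
Change in M: -1093 − (-769) = -324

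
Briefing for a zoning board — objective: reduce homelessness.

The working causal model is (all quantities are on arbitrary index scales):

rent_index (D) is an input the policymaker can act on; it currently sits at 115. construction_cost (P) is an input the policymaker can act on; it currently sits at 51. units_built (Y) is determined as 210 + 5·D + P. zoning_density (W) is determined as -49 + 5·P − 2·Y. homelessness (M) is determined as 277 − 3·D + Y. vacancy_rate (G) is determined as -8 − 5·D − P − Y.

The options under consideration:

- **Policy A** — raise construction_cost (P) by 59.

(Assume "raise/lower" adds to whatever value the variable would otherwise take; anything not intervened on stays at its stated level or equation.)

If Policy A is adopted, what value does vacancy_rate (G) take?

Policy A (P + 59):
  D = 115
  P = 51 + 59 = 110
  Y = 210 + 5·115 + 110 = 895
  G = -8 − 5·115 − 110 − 895 = -1588

-1588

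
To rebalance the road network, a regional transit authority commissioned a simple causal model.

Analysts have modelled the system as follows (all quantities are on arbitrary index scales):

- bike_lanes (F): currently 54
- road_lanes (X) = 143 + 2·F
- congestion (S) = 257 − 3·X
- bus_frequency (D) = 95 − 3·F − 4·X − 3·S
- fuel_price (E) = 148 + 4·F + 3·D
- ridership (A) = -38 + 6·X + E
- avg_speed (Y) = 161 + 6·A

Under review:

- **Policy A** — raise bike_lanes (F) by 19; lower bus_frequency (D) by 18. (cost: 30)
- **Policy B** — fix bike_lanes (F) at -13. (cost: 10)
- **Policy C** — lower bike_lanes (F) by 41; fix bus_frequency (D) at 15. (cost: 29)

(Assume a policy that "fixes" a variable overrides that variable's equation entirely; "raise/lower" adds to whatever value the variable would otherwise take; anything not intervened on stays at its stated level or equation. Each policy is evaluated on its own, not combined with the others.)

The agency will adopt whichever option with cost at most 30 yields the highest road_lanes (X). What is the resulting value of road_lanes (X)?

Policy A (F + 19, D − 18):
  F = 54 + 19 = 73
  X = 143 + 2·73 = 289
Policy B (F := -13):
  F = -13
  X = 143 + 2·(-13) = 117
Policy C (F − 41, D := 15):
  F = 54 − 41 = 13
  X = 143 + 2·13 = 169
Comparing — Policy A: X=289, Policy B: X=117, Policy C: X=169. Highest is 289 (Policy A).

289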